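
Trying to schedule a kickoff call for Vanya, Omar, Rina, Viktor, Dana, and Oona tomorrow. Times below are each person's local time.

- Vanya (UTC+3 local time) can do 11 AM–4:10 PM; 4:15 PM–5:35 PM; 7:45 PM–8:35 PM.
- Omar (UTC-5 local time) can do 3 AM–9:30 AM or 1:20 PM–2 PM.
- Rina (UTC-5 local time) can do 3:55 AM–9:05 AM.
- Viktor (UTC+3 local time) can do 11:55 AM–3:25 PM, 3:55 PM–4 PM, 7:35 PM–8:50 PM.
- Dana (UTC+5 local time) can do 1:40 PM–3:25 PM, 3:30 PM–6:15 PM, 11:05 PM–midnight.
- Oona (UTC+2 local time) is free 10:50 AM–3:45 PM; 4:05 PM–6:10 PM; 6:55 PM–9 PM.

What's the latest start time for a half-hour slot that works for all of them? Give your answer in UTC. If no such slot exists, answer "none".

Vanya in UTC: 08:00-13:10, 13:15-14:35, 16:45-17:35 (subtract 3h to convert from UTC+3).
Omar in UTC: 08:00-14:30, 18:20-19:00 (add 5h to convert from UTC-5).
Rina in UTC: 08:55-14:05 (add 5h to convert from UTC-5).
Viktor in UTC: 08:55-12:25, 12:55-13:00, 16:35-17:50 (subtract 3h to convert from UTC+3).
Dana in UTC: 08:40-10:25, 10:30-13:15, 18:05-19:00 (subtract 5h to convert from UTC+5).
Oona in UTC: 08:50-13:45, 14:05-16:10, 16:55-19:00 (subtract 2h to convert from UTC+2).
Vanya ∩ Omar: 08:00-13:10, 13:15-14:30.
Vanya ∩ Omar ∩ Rina: 08:55-13:10, 13:15-14:05.
Vanya ∩ Omar ∩ Rina ∩ Viktor: 08:55-12:25, 12:55-13:00.
Vanya ∩ Omar ∩ Rina ∩ Viktor ∩ Dana: 08:55-10:25, 10:30-12:25, 12:55-13:00.
Vanya ∩ Omar ∩ Rina ∩ Viktor ∩ Dana ∩ Oona: 08:55-10:25, 10:30-12:25, 12:55-13:00.
Those are the intersection windows.
The last common window of at least 30 minutes is 10:30-12:25; a 30-minute meeting can start as late as 11:55 and still end by 12:25.

11:55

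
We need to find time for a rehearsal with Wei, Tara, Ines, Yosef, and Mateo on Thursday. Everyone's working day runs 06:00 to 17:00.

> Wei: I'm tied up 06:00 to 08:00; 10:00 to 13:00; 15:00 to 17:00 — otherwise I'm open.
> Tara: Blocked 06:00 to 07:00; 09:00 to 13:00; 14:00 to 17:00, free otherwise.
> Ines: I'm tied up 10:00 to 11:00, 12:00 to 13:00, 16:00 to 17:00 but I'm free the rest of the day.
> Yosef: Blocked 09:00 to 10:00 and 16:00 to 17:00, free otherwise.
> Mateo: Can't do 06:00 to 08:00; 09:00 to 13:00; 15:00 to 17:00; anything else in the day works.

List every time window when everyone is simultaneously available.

08:00-09:00, 13:00-14:00

Wei free: 08:00-10:00, 13:00-15:00 (invert busy blocks within the working day).
Tara free: 07:00-09:00, 13:00-14:00 (invert busy blocks within the working day).
Ines free: 06:00-10:00, 11:00-12:00, 13:00-16:00 (invert busy blocks within the working day).
Yosef free: 06:00-09:00, 10:00-16:00 (invert busy blocks within the working day).
Mateo free: 08:00-09:00, 13:00-15:00 (invert busy blocks within the working day).
Wei ∩ Tara: 08:00-09:00, 13:00-14:00.
Wei ∩ Tara ∩ Ines: 08:00-09:00, 13:00-14:00.
Wei ∩ Tara ∩ Ines ∩ Yosef: 08:00-09:00, 13:00-14:00.
Wei ∩ Tara ∩ Ines ∩ Yosef ∩ Mateo: 08:00-09:00, 13:00-14:00.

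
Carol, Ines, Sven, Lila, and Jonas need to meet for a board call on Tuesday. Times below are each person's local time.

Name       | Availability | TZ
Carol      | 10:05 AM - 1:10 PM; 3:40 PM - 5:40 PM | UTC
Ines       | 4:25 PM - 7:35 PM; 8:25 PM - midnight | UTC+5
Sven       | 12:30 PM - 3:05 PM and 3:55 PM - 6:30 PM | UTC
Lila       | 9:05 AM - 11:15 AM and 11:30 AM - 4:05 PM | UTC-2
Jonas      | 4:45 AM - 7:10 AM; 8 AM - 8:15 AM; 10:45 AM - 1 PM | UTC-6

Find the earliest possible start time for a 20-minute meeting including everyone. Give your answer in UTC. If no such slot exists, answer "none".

12:30

Carol in UTC: 10:05-13:10, 15:40-17:40.
Ines in UTC: 11:25-14:35, 15:25-19:00 (subtract 5h to convert from UTC+5).
Sven in UTC: 12:30-15:05, 15:55-18:30.
Lila in UTC: 11:05-13:15, 13:30-18:05 (add 2h to convert from UTC-2).
Jonas in UTC: 10:45-13:10, 14:00-14:15, 16:45-19:00 (add 6h to convert from UTC-6).
Carol ∩ Ines: 11:25-13:10, 15:40-17:40.
Carol ∩ Ines ∩ Sven: 12:30-13:10, 15:55-17:40.
Carol ∩ Ines ∩ Sven ∩ Lila: 12:30-13:10, 15:55-17:40.
Carol ∩ Ines ∩ Sven ∩ Lila ∩ Jonas: 12:30-13:10, 16:45-17:40.
Those are the intersection windows.
The first common window of at least 20 minutes is 12:30-13:10, so the earliest start is 12:30.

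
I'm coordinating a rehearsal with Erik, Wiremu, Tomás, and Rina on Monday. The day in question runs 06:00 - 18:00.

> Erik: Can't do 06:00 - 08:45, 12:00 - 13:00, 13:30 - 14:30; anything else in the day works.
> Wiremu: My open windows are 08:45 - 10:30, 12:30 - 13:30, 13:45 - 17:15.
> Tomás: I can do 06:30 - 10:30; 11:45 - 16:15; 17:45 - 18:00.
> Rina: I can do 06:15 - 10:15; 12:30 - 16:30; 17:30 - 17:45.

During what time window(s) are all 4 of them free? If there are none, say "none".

Erik free: 08:45-12:00, 13:00-13:30, 14:30-18:00 (invert busy blocks within the working day).
Wiremu free: 08:45-10:30, 12:30-13:30, 13:45-17:15.
Tomás free: 06:30-10:30, 11:45-16:15, 17:45-18:00.
Rina free: 06:15-10:15, 12:30-16:30, 17:30-17:45.
Erik ∩ Wiremu: 08:45-10:30, 13:00-13:30, 14:30-17:15.
Erik ∩ Wiremu ∩ Tomás: 08:45-10:30, 13:00-13:30, 14:30-16:15.
Erik ∩ Wiremu ∩ Tomás ∩ Rina: 08:45-10:15, 13:00-13:30, 14:30-16:15.

08:45-10:15, 13:00-13:30, 14:30-16:15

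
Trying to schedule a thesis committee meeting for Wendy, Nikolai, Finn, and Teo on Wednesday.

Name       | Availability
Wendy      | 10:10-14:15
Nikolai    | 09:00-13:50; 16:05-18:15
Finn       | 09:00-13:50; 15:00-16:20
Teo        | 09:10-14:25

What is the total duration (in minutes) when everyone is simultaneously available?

Wendy ∩ Nikolai: 10:10-13:50.
Wendy ∩ Nikolai ∩ Finn: 10:10-13:50.
Wendy ∩ Nikolai ∩ Finn ∩ Teo: 10:10-13:50.
That's a single block of 220 minutes.

220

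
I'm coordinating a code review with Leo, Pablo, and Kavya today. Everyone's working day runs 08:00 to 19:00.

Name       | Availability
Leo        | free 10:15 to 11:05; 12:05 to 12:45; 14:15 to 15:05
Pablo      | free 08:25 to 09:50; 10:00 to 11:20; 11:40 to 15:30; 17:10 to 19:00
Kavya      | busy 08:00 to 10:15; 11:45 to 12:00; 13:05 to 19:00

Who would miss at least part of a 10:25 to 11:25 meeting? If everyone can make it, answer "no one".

Leo free: 10:15-11:05, 12:05-12:45, 14:15-15:05.
Pablo free: 08:25-09:50, 10:00-11:20, 11:40-15:30, 17:10-19:00.
Kavya free: 10:15-11:45, 12:00-13:05 (invert busy blocks within the working day).
Leo: not fully free for 10:25-11:25. Pablo: not fully free for 10:25-11:25. Kavya: free for 10:25-11:25.

Leo, Pablo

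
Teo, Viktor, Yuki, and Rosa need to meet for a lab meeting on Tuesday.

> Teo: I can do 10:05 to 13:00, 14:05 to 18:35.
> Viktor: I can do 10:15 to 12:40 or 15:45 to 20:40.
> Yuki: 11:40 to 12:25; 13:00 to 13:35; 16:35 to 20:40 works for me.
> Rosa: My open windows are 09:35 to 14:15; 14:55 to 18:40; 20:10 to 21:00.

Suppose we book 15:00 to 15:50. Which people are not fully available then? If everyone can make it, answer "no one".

Viktor, Yuki

Teo: free for 15:00-15:50. Viktor: not fully free for 15:00-15:50. Yuki: not fully free for 15:00-15:50. Rosa: free for 15:00-15:50.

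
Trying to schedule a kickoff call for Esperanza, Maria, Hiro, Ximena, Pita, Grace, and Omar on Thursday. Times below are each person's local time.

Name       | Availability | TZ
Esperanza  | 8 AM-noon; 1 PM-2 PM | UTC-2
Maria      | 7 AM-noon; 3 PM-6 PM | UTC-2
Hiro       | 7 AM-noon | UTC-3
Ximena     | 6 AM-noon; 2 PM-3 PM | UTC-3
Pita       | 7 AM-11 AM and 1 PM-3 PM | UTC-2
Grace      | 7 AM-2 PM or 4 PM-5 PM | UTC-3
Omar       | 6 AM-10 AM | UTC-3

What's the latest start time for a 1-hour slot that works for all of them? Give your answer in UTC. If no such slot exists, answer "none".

Esperanza in UTC: 10:00-14:00, 15:00-16:00 (add 2h to convert from UTC-2).
Maria in UTC: 09:00-14:00, 17:00-20:00 (add 2h to convert from UTC-2).
Hiro in UTC: 10:00-15:00 (add 3h to convert from UTC-3).
Ximena in UTC: 09:00-15:00, 17:00-18:00 (add 3h to convert from UTC-3).
Pita in UTC: 09:00-13:00, 15:00-17:00 (add 2h to convert from UTC-2).
Grace in UTC: 10:00-17:00, 19:00-20:00 (add 3h to convert from UTC-3).
Omar in UTC: 09:00-13:00 (add 3h to convert from UTC-3).
Esperanza ∩ Maria: 10:00-14:00.
Esperanza ∩ Maria ∩ Hiro: 10:00-14:00.
Esperanza ∩ Maria ∩ Hiro ∩ Ximena: 10:00-14:00.
Esperanza ∩ Maria ∩ Hiro ∩ Ximena ∩ Pita: 10:00-13:00.
Esperanza ∩ Maria ∩ Hiro ∩ Ximena ∩ Pita ∩ Grace: 10:00-13:00.
Esperanza ∩ Maria ∩ Hiro ∩ Ximena ∩ Pita ∩ Grace ∩ Omar: 10:00-13:00.
So the common availability across everyone is 10:00-13:00.
The last common window of at least 60 minutes is 10:00-13:00; a 60-minute meeting can start as late as 12:00 and still end by 13:00.

12:00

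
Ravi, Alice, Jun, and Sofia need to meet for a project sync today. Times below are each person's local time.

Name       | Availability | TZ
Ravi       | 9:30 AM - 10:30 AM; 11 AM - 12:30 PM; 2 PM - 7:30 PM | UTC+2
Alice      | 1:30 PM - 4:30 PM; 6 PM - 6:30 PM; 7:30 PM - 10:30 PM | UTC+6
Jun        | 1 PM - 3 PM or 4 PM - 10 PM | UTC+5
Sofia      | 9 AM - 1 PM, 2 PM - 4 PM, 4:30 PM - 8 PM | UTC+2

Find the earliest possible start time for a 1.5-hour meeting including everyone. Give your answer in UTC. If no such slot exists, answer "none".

14:30

Ravi in UTC: 07:30-08:30, 09:00-10:30, 12:00-17:30 (subtract 2h to convert from UTC+2).
Alice in UTC: 07:30-10:30, 12:00-12:30, 13:30-16:30 (subtract 6h to convert from UTC+6).
Jun in UTC: 08:00-10:00, 11:00-17:00 (subtract 5h to convert from UTC+5).
Sofia in UTC: 07:00-11:00, 12:00-14:00, 14:30-18:00 (subtract 2h to convert from UTC+2).
Ravi ∩ Alice: 07:30-08:30, 09:00-10:30, 12:00-12:30, 13:30-16:30.
Ravi ∩ Alice ∩ Jun: 08:00-08:30, 09:00-10:00, 12:00-12:30, 13:30-16:30.
Ravi ∩ Alice ∩ Jun ∩ Sofia: 08:00-08:30, 09:00-10:00, 12:00-12:30, 13:30-14:00, 14:30-16:30.
Those are the intersection windows.
The first common window of at least 90 minutes is 14:30-16:30, so the earliest start is 14:30.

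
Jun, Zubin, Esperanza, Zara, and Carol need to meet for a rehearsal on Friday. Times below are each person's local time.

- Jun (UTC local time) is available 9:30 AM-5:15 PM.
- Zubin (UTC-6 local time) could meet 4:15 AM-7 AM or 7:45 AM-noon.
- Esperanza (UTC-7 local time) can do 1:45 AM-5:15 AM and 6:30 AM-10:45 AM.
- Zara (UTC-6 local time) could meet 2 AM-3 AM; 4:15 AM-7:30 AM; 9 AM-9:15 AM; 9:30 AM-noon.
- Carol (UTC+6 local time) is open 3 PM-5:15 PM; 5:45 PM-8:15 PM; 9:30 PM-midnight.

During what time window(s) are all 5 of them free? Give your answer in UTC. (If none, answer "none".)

Jun in UTC: 09:30-17:15.
Zubin in UTC: 10:15-13:00, 13:45-18:00 (add 6h to convert from UTC-6).
Esperanza in UTC: 08:45-12:15, 13:30-17:45 (add 7h to convert from UTC-7).
Zara in UTC: 08:00-09:00, 10:15-13:30, 15:00-15:15, 15:30-18:00 (add 6h to convert from UTC-6).
Carol in UTC: 09:00-11:15, 11:45-14:15, 15:30-18:00 (subtract 6h to convert from UTC+6).
Jun ∩ Zubin: 10:15-13:00, 13:45-17:15.
Jun ∩ Zubin ∩ Esperanza: 10:15-12:15, 13:45-17:15.
Jun ∩ Zubin ∩ Esperanza ∩ Zara: 10:15-12:15, 15:00-15:15, 15:30-17:15.
Jun ∩ Zubin ∩ Esperanza ∩ Zara ∩ Carol: 10:15-11:15, 11:45-12:15, 15:30-17:15.

10:15-11:15, 11:45-12:15, 15:30-17:15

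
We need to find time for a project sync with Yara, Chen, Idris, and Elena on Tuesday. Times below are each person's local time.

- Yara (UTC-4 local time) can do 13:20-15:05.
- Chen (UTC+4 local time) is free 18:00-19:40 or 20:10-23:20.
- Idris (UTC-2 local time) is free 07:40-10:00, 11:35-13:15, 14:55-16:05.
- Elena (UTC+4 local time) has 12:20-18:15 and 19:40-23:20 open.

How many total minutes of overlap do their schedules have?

Yara in UTC: 17:20-19:05 (add 4h to convert from UTC-4).
Chen in UTC: 14:00-15:40, 16:10-19:20 (subtract 4h to convert from UTC+4).
Idris in UTC: 09:40-12:00, 13:35-15:15, 16:55-18:05 (add 2h to convert from UTC-2).
Elena in UTC: 08:20-14:15, 15:40-19:20 (subtract 4h to convert from UTC+4).
Yara ∩ Chen: 17:20-19:05.
Yara ∩ Chen ∩ Idris: 17:20-18:05.
Yara ∩ Chen ∩ Idris ∩ Elena: 17:20-18:05.
So the common availability across everyone is 17:20-18:05.
That's a single block of 45 minutes.

45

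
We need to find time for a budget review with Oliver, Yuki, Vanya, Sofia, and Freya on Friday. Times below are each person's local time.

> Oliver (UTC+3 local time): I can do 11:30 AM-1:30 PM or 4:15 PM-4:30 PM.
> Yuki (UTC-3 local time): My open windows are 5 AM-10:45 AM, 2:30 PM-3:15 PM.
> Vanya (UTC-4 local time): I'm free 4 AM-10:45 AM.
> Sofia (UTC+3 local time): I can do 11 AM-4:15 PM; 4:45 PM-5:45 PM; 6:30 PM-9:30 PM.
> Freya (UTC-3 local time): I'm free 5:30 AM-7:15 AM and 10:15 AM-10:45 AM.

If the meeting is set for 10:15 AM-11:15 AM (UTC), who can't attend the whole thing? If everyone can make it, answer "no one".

Freya, Oliver

Oliver in UTC: 08:30-10:30, 13:15-13:30 (subtract 3h to convert from UTC+3).
Yuki in UTC: 08:00-13:45, 17:30-18:15 (add 3h to convert from UTC-3).
Vanya in UTC: 08:00-14:45 (add 4h to convert from UTC-4).
Sofia in UTC: 08:00-13:15, 13:45-14:45, 15:30-18:30 (subtract 3h to convert from UTC+3).
Freya in UTC: 08:30-10:15, 13:15-13:45 (add 3h to convert from UTC-3).
Oliver: not fully free for 10:15-11:15. Yuki: free for 10:15-11:15. Vanya: free for 10:15-11:15. Sofia: free for 10:15-11:15. Freya: not fully free for 10:15-11:15.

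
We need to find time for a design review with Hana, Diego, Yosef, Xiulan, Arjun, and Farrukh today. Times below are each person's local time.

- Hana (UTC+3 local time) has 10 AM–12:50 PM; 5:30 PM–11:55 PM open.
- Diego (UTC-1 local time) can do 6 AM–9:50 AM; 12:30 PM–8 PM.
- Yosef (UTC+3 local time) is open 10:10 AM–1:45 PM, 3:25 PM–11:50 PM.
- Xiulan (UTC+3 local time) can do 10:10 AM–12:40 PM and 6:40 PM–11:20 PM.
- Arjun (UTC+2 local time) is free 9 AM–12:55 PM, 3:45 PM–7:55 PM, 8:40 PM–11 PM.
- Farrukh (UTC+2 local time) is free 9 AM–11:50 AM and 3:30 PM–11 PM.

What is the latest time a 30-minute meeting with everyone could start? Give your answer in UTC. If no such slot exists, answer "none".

19:50

Hana in UTC: 07:00-09:50, 14:30-20:55 (subtract 3h to convert from UTC+3).
Diego in UTC: 07:00-10:50, 13:30-21:00 (add 1h to convert from UTC-1).
Yosef in UTC: 07:10-10:45, 12:25-20:50 (subtract 3h to convert from UTC+3).
Xiulan in UTC: 07:10-09:40, 15:40-20:20 (subtract 3h to convert from UTC+3).
Arjun in UTC: 07:00-10:55, 13:45-17:55, 18:40-21:00 (subtract 2h to convert from UTC+2).
Farrukh in UTC: 07:00-09:50, 13:30-21:00 (subtract 2h to convert from UTC+2).
Hana ∩ Diego: 07:00-09:50, 14:30-20:55.
Hana ∩ Diego ∩ Yosef: 07:10-09:50, 14:30-20:50.
Hana ∩ Diego ∩ Yosef ∩ Xiulan: 07:10-09:40, 15:40-20:20.
Hana ∩ Diego ∩ Yosef ∩ Xiulan ∩ Arjun: 07:10-09:40, 15:40-17:55, 18:40-20:20.
Hana ∩ Diego ∩ Yosef ∩ Xiulan ∩ Arjun ∩ Farrukh: 07:10-09:40, 15:40-17:55, 18:40-20:20.
So the common availability across everyone is 07:10-09:40, 15:40-17:55, 18:40-20:20.
The last common window of at least 30 minutes is 18:40-20:20; a 30-minute meeting can start as late as 19:50 and still end by 20:20.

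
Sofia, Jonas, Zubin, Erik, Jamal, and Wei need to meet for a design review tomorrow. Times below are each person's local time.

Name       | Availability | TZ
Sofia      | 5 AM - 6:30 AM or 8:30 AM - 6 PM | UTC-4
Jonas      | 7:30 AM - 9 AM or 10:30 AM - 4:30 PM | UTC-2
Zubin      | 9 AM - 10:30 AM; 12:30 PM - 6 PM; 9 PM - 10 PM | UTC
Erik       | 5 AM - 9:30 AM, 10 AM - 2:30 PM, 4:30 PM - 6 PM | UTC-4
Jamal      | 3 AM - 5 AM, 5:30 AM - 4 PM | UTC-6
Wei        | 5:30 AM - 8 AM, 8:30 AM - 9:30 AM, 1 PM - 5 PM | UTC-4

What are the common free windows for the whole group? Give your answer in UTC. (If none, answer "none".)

09:30-10:30, 12:30-13:30, 17:00-18:00

Sofia in UTC: 09:00-10:30, 12:30-22:00 (add 4h to convert from UTC-4).
Jonas in UTC: 09:30-11:00, 12:30-18:30 (add 2h to convert from UTC-2).
Zubin in UTC: 09:00-10:30, 12:30-18:00, 21:00-22:00.
Erik in UTC: 09:00-13:30, 14:00-18:30, 20:30-22:00 (add 4h to convert from UTC-4).
Jamal in UTC: 09:00-11:00, 11:30-22:00 (add 6h to convert from UTC-6).
Wei in UTC: 09:30-12:00, 12:30-13:30, 17:00-21:00 (add 4h to convert from UTC-4).
Sofia ∩ Jonas: 09:30-10:30, 12:30-18:30.
Sofia ∩ Jonas ∩ Zubin: 09:30-10:30, 12:30-18:00.
Sofia ∩ Jonas ∩ Zubin ∩ Erik: 09:30-10:30, 12:30-13:30, 14:00-18:00.
Sofia ∩ Jonas ∩ Zubin ∩ Erik ∩ Jamal: 09:30-10:30, 12:30-13:30, 14:00-18:00.
Sofia ∩ Jonas ∩ Zubin ∩ Erik ∩ Jamal ∩ Wei: 09:30-10:30, 12:30-13:30, 17:00-18:00.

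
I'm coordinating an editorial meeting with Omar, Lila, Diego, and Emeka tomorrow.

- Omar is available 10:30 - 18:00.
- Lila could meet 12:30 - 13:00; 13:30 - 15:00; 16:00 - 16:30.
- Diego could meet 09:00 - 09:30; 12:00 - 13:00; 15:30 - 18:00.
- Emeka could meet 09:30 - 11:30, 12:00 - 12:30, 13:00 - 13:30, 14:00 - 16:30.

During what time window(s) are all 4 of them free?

16:00-16:30

Omar ∩ Lila: 12:30-13:00, 13:30-15:00, 16:00-16:30.
Omar ∩ Lila ∩ Diego: 12:30-13:00, 16:00-16:30.
Omar ∩ Lila ∩ Diego ∩ Emeka: 16:00-16:30.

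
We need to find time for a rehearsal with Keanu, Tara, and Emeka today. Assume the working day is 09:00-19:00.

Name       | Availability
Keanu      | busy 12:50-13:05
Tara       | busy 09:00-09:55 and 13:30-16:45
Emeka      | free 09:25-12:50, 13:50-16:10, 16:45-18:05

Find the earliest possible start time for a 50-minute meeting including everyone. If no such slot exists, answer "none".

Keanu free: 09:00-12:50, 13:05-19:00 (invert busy blocks within the working day).
Tara free: 09:55-13:30, 16:45-19:00 (invert busy blocks within the working day).
Emeka free: 09:25-12:50, 13:50-16:10, 16:45-18:05.
Keanu ∩ Tara: 09:55-12:50, 13:05-13:30, 16:45-19:00.
Keanu ∩ Tara ∩ Emeka: 09:55-12:50, 16:45-18:05.
The first common window of at least 50 minutes is 09:55-12:50, so the earliest start is 09:55.

09:55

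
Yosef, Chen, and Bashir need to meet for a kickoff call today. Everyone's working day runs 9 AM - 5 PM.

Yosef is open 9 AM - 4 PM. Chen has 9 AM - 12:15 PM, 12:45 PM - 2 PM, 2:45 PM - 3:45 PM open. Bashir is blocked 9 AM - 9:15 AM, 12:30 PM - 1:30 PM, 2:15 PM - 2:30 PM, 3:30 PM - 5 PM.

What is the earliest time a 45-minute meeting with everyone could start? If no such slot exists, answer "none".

Yosef free: 09:00-16:00.
Chen free: 09:00-12:15, 12:45-14:00, 14:45-15:45.
Bashir free: 09:15-12:30, 13:30-14:15, 14:30-15:30 (invert busy blocks within the working day).
Yosef ∩ Chen: 09:00-12:15, 12:45-14:00, 14:45-15:45.
Yosef ∩ Chen ∩ Bashir: 09:15-12:15, 13:30-14:00, 14:45-15:30.
The first common window of at least 45 minutes is 09:15-12:15, so the earliest start is 09:15.

09:15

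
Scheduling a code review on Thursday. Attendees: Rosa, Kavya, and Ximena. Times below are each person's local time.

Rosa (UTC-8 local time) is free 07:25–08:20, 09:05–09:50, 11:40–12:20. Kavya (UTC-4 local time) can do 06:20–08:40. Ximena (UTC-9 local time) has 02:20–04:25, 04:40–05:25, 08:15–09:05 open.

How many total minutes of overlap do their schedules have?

Rosa in UTC: 15:25-16:20, 17:05-17:50, 19:40-20:20 (add 8h to convert from UTC-8).
Kavya in UTC: 10:20-12:40 (add 4h to convert from UTC-4).
Ximena in UTC: 11:20-13:25, 13:40-14:25, 17:15-18:05 (add 9h to convert from UTC-9).
Rosa ∩ Kavya: ∅.
Rosa ∩ Kavya ∩ Ximena: ∅.
There is no time when everyone is free.
There is no common window, so the total is 0 minutes.

0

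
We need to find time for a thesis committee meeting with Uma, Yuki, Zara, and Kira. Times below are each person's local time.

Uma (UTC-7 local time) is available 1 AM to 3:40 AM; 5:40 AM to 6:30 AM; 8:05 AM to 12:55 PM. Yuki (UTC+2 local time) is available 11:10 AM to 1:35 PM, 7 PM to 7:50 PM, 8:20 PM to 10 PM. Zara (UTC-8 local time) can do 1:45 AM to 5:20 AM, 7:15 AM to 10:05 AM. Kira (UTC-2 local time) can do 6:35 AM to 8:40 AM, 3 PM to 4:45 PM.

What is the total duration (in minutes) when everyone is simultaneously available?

Uma in UTC: 08:00-10:40, 12:40-13:30, 15:05-19:55 (add 7h to convert from UTC-7).
Yuki in UTC: 09:10-11:35, 17:00-17:50, 18:20-20:00 (subtract 2h to convert from UTC+2).
Zara in UTC: 09:45-13:20, 15:15-18:05 (add 8h to convert from UTC-8).
Kira in UTC: 08:35-10:40, 17:00-18:45 (add 2h to convert from UTC-2).
Uma ∩ Yuki: 09:10-10:40, 17:00-17:50, 18:20-19:55.
Uma ∩ Yuki ∩ Zara: 09:45-10:40, 17:00-17:50.
Uma ∩ Yuki ∩ Zara ∩ Kira: 09:45-10:40, 17:00-17:50.
So the common availability across everyone is 09:45-10:40, 17:00-17:50.
Summing the common windows: 55 + 50 = 105 minutes.

105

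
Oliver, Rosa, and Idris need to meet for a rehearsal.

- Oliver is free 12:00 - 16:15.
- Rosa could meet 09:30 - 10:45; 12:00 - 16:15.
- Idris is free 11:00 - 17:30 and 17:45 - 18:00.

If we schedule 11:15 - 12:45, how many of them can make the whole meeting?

Idris can make the full 11:15-12:45 slot — that's 1.

1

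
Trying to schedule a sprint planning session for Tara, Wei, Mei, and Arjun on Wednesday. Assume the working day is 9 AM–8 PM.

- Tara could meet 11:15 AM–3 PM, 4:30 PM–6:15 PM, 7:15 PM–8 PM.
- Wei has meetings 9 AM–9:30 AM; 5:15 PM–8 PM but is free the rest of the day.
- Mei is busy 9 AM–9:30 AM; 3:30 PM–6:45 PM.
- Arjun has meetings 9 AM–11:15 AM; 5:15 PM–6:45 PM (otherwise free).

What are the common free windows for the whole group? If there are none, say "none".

11:15-15:00

Tara free: 11:15-15:00, 16:30-18:15, 19:15-20:00.
Wei free: 09:30-17:15 (invert busy blocks within the working day).
Mei free: 09:30-15:30, 18:45-20:00 (invert busy blocks within the working day).
Arjun free: 11:15-17:15, 18:45-20:00 (invert busy blocks within the working day).
Tara ∩ Wei: 11:15-15:00, 16:30-17:15.
Tara ∩ Wei ∩ Mei: 11:15-15:00.
Tara ∩ Wei ∩ Mei ∩ Arjun: 11:15-15:00.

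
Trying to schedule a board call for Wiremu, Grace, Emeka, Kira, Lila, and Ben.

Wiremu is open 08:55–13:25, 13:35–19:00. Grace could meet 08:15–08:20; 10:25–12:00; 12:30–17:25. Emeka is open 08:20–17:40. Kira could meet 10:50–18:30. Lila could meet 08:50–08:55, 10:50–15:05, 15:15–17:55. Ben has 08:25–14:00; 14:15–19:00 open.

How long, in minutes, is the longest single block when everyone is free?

Wiremu ∩ Grace: 10:25-12:00, 12:30-13:25, 13:35-17:25.
Wiremu ∩ Grace ∩ Emeka: 10:25-12:00, 12:30-13:25, 13:35-17:25.
Wiremu ∩ Grace ∩ Emeka ∩ Kira: 10:50-12:00, 12:30-13:25, 13:35-17:25.
Wiremu ∩ Grace ∩ Emeka ∩ Kira ∩ Lila: 10:50-12:00, 12:30-13:25, 13:35-15:05, 15:15-17:25.
Wiremu ∩ Grace ∩ Emeka ∩ Kira ∩ Lila ∩ Ben: 10:50-12:00, 12:30-13:25, 13:35-14:00, 14:15-15:05, 15:15-17:25.
So the common availability across everyone is 10:50-12:00, 12:30-13:25, 13:35-14:00, 14:15-15:05, 15:15-17:25.
The longest is 15:15-17:25 at 130 minutes.

130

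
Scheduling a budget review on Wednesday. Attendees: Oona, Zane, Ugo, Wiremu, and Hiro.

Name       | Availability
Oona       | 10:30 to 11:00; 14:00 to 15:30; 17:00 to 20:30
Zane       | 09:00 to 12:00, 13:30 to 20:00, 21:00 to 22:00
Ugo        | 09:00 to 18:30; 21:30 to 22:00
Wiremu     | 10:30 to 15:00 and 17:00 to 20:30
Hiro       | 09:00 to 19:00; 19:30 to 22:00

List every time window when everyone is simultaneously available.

Oona ∩ Zane: 10:30-11:00, 14:00-15:30, 17:00-20:00.
Oona ∩ Zane ∩ Ugo: 10:30-11:00, 14:00-15:30, 17:00-18:30.
Oona ∩ Zane ∩ Ugo ∩ Wiremu: 10:30-11:00, 14:00-15:00, 17:00-18:30.
Oona ∩ Zane ∩ Ugo ∩ Wiremu ∩ Hiro: 10:30-11:00, 14:00-15:00, 17:00-18:30.

10:30-11:00, 14:00-15:00, 17:00-18:30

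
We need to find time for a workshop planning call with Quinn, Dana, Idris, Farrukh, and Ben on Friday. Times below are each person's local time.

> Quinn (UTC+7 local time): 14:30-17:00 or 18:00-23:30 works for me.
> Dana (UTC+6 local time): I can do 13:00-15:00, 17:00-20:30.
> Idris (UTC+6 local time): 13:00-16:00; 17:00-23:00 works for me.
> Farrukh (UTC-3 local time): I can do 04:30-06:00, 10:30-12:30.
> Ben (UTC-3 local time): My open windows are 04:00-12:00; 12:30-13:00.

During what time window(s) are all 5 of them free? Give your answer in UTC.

Quinn in UTC: 07:30-10:00, 11:00-16:30 (subtract 7h to convert from UTC+7).
Dana in UTC: 07:00-09:00, 11:00-14:30 (subtract 6h to convert from UTC+6).
Idris in UTC: 07:00-10:00, 11:00-17:00 (subtract 6h to convert from UTC+6).
Farrukh in UTC: 07:30-09:00, 13:30-15:30 (add 3h to convert from UTC-3).
Ben in UTC: 07:00-15:00, 15:30-16:00 (add 3h to convert from UTC-3).
Quinn ∩ Dana: 07:30-09:00, 11:00-14:30.
Quinn ∩ Dana ∩ Idris: 07:30-09:00, 11:00-14:30.
Quinn ∩ Dana ∩ Idris ∩ Farrukh: 07:30-09:00, 13:30-14:30.
Quinn ∩ Dana ∩ Idris ∩ Farrukh ∩ Ben: 07:30-09:00, 13:30-14:30.
So the common availability across everyone is 07:30-09:00, 13:30-14:30.

07:30-09:00, 13:30-14:30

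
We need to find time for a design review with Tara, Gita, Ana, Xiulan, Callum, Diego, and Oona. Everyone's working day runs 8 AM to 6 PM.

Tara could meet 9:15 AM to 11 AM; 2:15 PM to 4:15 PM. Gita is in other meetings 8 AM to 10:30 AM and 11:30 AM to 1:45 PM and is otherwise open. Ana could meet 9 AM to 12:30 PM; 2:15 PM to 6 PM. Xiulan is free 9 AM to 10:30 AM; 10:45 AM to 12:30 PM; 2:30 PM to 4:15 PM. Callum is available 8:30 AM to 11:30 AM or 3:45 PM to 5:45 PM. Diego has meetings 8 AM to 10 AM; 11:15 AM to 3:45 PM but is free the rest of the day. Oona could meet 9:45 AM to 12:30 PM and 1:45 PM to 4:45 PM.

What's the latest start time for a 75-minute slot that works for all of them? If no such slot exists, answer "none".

Tara free: 09:15-11:00, 14:15-16:15.
Gita free: 10:30-11:30, 13:45-18:00 (invert busy blocks within the working day).
Ana free: 09:00-12:30, 14:15-18:00.
Xiulan free: 09:00-10:30, 10:45-12:30, 14:30-16:15.
Callum free: 08:30-11:30, 15:45-17:45.
Diego free: 10:00-11:15, 15:45-18:00 (invert busy blocks within the working day).
Oona free: 09:45-12:30, 13:45-16:45.
Tara ∩ Gita: 10:30-11:00, 14:15-16:15.
Tara ∩ Gita ∩ Ana: 10:30-11:00, 14:15-16:15.
Tara ∩ Gita ∩ Ana ∩ Xiulan: 10:45-11:00, 14:30-16:15.
Tara ∩ Gita ∩ Ana ∩ Xiulan ∩ Callum: 10:45-11:00, 15:45-16:15.
Tara ∩ Gita ∩ Ana ∩ Xiulan ∩ Callum ∩ Diego: 10:45-11:00, 15:45-16:15.
Tara ∩ Gita ∩ Ana ∩ Xiulan ∩ Callum ∩ Diego ∩ Oona: 10:45-11:00, 15:45-16:15.
No common window is at least 75 minutes long.

none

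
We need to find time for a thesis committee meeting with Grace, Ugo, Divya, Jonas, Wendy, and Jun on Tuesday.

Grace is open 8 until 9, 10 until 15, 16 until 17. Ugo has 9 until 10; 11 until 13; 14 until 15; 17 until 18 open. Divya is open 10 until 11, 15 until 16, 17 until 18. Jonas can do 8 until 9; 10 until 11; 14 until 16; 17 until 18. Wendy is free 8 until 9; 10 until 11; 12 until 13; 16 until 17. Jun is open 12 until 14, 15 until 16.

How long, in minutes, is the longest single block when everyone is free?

Grace ∩ Ugo: 11:00-13:00, 14:00-15:00.
Grace ∩ Ugo ∩ Divya: ∅.
Grace ∩ Ugo ∩ Divya ∩ Jonas: ∅.
Grace ∩ Ugo ∩ Divya ∩ Jonas ∩ Wendy: ∅.
Grace ∩ Ugo ∩ Divya ∩ Jonas ∩ Wendy ∩ Jun: ∅.
There is no time when everyone is free.
No common window exists, so the longest block is 0 minutes.

0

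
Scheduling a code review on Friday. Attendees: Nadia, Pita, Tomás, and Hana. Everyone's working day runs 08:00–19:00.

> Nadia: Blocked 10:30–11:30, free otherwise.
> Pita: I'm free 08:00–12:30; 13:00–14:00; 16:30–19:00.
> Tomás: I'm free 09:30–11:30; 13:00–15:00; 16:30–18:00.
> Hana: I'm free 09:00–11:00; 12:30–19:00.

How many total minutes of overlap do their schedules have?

Nadia free: 08:00-10:30, 11:30-19:00 (invert busy blocks within the working day).
Pita free: 08:00-12:30, 13:00-14:00, 16:30-19:00.
Tomás free: 09:30-11:30, 13:00-15:00, 16:30-18:00.
Hana free: 09:00-11:00, 12:30-19:00.
Nadia ∩ Pita: 08:00-10:30, 11:30-12:30, 13:00-14:00, 16:30-19:00.
Nadia ∩ Pita ∩ Tomás: 09:30-10:30, 13:00-14:00, 16:30-18:00.
Nadia ∩ Pita ∩ Tomás ∩ Hana: 09:30-10:30, 13:00-14:00, 16:30-18:00.
Summing the common windows: 60 + 60 + 90 = 210 minutes.

210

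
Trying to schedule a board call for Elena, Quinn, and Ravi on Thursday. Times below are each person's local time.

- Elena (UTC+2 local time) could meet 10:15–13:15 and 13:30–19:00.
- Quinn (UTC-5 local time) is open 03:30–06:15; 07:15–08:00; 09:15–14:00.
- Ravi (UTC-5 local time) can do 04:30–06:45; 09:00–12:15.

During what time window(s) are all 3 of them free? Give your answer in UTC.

09:30-11:15, 14:15-17:00

Elena in UTC: 08:15-11:15, 11:30-17:00 (subtract 2h to convert from UTC+2).
Quinn in UTC: 08:30-11:15, 12:15-13:00, 14:15-19:00 (add 5h to convert from UTC-5).
Ravi in UTC: 09:30-11:45, 14:00-17:15 (add 5h to convert from UTC-5).
Elena ∩ Quinn: 08:30-11:15, 12:15-13:00, 14:15-17:00.
Elena ∩ Quinn ∩ Ravi: 09:30-11:15, 14:15-17:00.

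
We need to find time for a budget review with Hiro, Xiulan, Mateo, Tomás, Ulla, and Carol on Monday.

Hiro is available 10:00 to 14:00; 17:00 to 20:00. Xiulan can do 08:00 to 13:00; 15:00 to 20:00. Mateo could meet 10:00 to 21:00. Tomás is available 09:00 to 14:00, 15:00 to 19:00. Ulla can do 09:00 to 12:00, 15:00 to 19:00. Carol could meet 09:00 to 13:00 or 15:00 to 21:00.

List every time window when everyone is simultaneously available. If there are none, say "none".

Hiro ∩ Xiulan: 10:00-13:00, 17:00-20:00.
Hiro ∩ Xiulan ∩ Mateo: 10:00-13:00, 17:00-20:00.
Hiro ∩ Xiulan ∩ Mateo ∩ Tomás: 10:00-13:00, 17:00-19:00.
Hiro ∩ Xiulan ∩ Mateo ∩ Tomás ∩ Ulla: 10:00-12:00, 17:00-19:00.
Hiro ∩ Xiulan ∩ Mateo ∩ Tomás ∩ Ulla ∩ Carol: 10:00-12:00, 17:00-19:00.

10:00-12:00, 17:00-19:00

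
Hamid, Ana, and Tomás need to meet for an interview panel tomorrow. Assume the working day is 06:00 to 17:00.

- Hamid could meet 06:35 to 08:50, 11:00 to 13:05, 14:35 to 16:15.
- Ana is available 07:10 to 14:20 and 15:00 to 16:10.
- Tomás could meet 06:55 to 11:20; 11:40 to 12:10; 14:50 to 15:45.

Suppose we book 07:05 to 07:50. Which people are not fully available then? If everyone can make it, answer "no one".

Ana

Hamid: free for 07:05-07:50. Ana: not fully free for 07:05-07:50. Tomás: free for 07:05-07:50.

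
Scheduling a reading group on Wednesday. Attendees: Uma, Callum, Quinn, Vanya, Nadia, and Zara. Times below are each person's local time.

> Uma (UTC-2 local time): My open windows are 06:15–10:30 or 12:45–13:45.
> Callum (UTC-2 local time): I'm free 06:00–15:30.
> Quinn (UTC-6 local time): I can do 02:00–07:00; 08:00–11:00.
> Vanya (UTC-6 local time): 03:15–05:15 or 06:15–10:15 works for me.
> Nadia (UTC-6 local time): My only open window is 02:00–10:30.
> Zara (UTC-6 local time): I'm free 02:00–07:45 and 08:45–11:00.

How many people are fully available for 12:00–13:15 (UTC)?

3

Uma in UTC: 08:15-12:30, 14:45-15:45 (add 2h to convert from UTC-2).
Callum in UTC: 08:00-17:30 (add 2h to convert from UTC-2).
Quinn in UTC: 08:00-13:00, 14:00-17:00 (add 6h to convert from UTC-6).
Vanya in UTC: 09:15-11:15, 12:15-16:15 (add 6h to convert from UTC-6).
Nadia in UTC: 08:00-16:30 (add 6h to convert from UTC-6).
Zara in UTC: 08:00-13:45, 14:45-17:00 (add 6h to convert from UTC-6).
Callum, Nadia, and Zara can make the full 12:00-13:15 slot — that's 3.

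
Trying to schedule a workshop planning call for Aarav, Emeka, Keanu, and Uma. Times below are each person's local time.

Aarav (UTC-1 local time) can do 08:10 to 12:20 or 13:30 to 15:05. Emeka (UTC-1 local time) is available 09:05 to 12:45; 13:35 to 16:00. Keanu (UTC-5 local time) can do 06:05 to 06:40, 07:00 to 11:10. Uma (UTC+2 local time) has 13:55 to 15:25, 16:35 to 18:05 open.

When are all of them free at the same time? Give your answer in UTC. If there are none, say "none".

12:00-13:20, 14:35-16:05

Aarav in UTC: 09:10-13:20, 14:30-16:05 (add 1h to convert from UTC-1).
Emeka in UTC: 10:05-13:45, 14:35-17:00 (add 1h to convert from UTC-1).
Keanu in UTC: 11:05-11:40, 12:00-16:10 (add 5h to convert from UTC-5).
Uma in UTC: 11:55-13:25, 14:35-16:05 (subtract 2h to convert from UTC+2).
Aarav ∩ Emeka: 10:05-13:20, 14:35-16:05.
Aarav ∩ Emeka ∩ Keanu: 11:05-11:40, 12:00-13:20, 14:35-16:05.
Aarav ∩ Emeka ∩ Keanu ∩ Uma: 12:00-13:20, 14:35-16:05.
Those are the intersection windows.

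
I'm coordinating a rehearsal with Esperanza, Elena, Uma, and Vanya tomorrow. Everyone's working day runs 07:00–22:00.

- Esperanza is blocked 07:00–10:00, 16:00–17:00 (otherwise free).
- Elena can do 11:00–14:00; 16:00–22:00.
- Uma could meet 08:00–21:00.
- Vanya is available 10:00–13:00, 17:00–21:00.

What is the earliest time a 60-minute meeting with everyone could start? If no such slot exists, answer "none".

Esperanza free: 10:00-16:00, 17:00-22:00 (invert busy blocks within the working day).
Elena free: 11:00-14:00, 16:00-22:00.
Uma free: 08:00-21:00.
Vanya free: 10:00-13:00, 17:00-21:00.
Esperanza ∩ Elena: 11:00-14:00, 17:00-22:00.
Esperanza ∩ Elena ∩ Uma: 11:00-14:00, 17:00-21:00.
Esperanza ∩ Elena ∩ Uma ∩ Vanya: 11:00-13:00, 17:00-21:00.
Those are the intersection windows.
The first common window of at least 60 minutes is 11:00-13:00, so the earliest start is 11:00.

11:00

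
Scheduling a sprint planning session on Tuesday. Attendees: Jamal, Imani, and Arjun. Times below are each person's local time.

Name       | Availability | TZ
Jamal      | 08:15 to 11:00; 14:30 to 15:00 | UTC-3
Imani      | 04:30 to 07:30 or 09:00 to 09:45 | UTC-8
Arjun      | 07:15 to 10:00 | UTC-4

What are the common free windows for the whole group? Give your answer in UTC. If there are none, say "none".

12:30-14:00

Jamal in UTC: 11:15-14:00, 17:30-18:00 (add 3h to convert from UTC-3).
Imani in UTC: 12:30-15:30, 17:00-17:45 (add 8h to convert from UTC-8).
Arjun in UTC: 11:15-14:00 (add 4h to convert from UTC-4).
Jamal ∩ Imani: 12:30-14:00, 17:30-17:45.
Jamal ∩ Imani ∩ Arjun: 12:30-14:00.
So the common availability across everyone is 12:30-14:00.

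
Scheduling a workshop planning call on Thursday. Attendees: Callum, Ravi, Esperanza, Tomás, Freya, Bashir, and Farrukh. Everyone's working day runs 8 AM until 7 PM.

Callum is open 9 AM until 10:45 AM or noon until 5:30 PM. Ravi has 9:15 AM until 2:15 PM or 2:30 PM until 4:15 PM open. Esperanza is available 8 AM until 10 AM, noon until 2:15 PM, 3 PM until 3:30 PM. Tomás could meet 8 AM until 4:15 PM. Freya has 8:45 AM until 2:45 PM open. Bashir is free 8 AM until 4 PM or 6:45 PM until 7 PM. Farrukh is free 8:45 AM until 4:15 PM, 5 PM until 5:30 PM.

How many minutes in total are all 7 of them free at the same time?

Callum ∩ Ravi: 09:15-10:45, 12:00-14:15, 14:30-16:15.
Callum ∩ Ravi ∩ Esperanza: 09:15-10:00, 12:00-14:15, 15:00-15:30.
Callum ∩ Ravi ∩ Esperanza ∩ Tomás: 09:15-10:00, 12:00-14:15, 15:00-15:30.
Callum ∩ Ravi ∩ Esperanza ∩ Tomás ∩ Freya: 09:15-10:00, 12:00-14:15.
Callum ∩ Ravi ∩ Esperanza ∩ Tomás ∩ Freya ∩ Bashir: 09:15-10:00, 12:00-14:15.
Callum ∩ Ravi ∩ Esperanza ∩ Tomás ∩ Freya ∩ Bashir ∩ Farrukh: 09:15-10:00, 12:00-14:15.
Those are the intersection windows.
Summing the common windows: 45 + 135 = 180 minutes.

180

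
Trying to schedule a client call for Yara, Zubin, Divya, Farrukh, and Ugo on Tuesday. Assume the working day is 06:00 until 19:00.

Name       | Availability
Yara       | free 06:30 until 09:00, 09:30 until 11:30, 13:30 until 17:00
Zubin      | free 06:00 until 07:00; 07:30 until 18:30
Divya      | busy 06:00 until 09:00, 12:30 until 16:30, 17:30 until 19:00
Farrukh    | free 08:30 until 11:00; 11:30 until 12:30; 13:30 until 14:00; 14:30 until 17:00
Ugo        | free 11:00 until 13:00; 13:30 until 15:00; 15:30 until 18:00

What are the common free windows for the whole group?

16:30-17:00

Yara free: 06:30-09:00, 09:30-11:30, 13:30-17:00.
Zubin free: 06:00-07:00, 07:30-18:30.
Divya free: 09:00-12:30, 16:30-17:30 (invert busy blocks within the working day).
Farrukh free: 08:30-11:00, 11:30-12:30, 13:30-14:00, 14:30-17:00.
Ugo free: 11:00-13:00, 13:30-15:00, 15:30-18:00.
Yara ∩ Zubin: 06:30-07:00, 07:30-09:00, 09:30-11:30, 13:30-17:00.
Yara ∩ Zubin ∩ Divya: 09:30-11:30, 16:30-17:00.
Yara ∩ Zubin ∩ Divya ∩ Farrukh: 09:30-11:00, 16:30-17:00.
Yara ∩ Zubin ∩ Divya ∩ Farrukh ∩ Ugo: 16:30-17:00.
So the common availability across everyone is 16:30-17:00.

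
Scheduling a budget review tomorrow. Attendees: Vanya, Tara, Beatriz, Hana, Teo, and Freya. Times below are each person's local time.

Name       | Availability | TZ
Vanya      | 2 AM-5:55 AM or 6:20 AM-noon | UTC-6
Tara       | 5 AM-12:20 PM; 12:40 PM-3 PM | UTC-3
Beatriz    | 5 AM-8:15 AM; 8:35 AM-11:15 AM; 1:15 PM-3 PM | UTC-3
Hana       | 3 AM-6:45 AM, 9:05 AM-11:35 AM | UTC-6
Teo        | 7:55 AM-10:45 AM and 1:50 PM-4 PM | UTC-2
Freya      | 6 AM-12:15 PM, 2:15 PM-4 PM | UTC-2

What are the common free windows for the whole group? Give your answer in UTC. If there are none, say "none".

Vanya in UTC: 08:00-11:55, 12:20-18:00 (add 6h to convert from UTC-6).
Tara in UTC: 08:00-15:20, 15:40-18:00 (add 3h to convert from UTC-3).
Beatriz in UTC: 08:00-11:15, 11:35-14:15, 16:15-18:00 (add 3h to convert from UTC-3).
Hana in UTC: 09:00-12:45, 15:05-17:35 (add 6h to convert from UTC-6).
Teo in UTC: 09:55-12:45, 15:50-18:00 (add 2h to convert from UTC-2).
Freya in UTC: 08:00-14:15, 16:15-18:00 (add 2h to convert from UTC-2).
Vanya ∩ Tara: 08:00-11:55, 12:20-15:20, 15:40-18:00.
Vanya ∩ Tara ∩ Beatriz: 08:00-11:15, 11:35-11:55, 12:20-14:15, 16:15-18:00.
Vanya ∩ Tara ∩ Beatriz ∩ Hana: 09:00-11:15, 11:35-11:55, 12:20-12:45, 16:15-17:35.
Vanya ∩ Tara ∩ Beatriz ∩ Hana ∩ Teo: 09:55-11:15, 11:35-11:55, 12:20-12:45, 16:15-17:35.
Vanya ∩ Tara ∩ Beatriz ∩ Hana ∩ Teo ∩ Freya: 09:55-11:15, 11:35-11:55, 12:20-12:45, 16:15-17:35.
So the common availability across everyone is 09:55-11:15, 11:35-11:55, 12:20-12:45, 16:15-17:35.

09:55-11:15, 11:35-11:55, 12:20-12:45, 16:15-17:35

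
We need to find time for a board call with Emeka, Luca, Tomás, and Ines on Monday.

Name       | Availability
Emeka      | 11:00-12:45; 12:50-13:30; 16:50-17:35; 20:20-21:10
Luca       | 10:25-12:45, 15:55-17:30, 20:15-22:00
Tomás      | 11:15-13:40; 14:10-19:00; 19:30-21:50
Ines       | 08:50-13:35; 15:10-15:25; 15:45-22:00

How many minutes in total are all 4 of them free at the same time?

180

Emeka ∩ Luca: 11:00-12:45, 16:50-17:30, 20:20-21:10.
Emeka ∩ Luca ∩ Tomás: 11:15-12:45, 16:50-17:30, 20:20-21:10.
Emeka ∩ Luca ∩ Tomás ∩ Ines: 11:15-12:45, 16:50-17:30, 20:20-21:10.
Summing the common windows: 90 + 40 + 50 = 180 minutes.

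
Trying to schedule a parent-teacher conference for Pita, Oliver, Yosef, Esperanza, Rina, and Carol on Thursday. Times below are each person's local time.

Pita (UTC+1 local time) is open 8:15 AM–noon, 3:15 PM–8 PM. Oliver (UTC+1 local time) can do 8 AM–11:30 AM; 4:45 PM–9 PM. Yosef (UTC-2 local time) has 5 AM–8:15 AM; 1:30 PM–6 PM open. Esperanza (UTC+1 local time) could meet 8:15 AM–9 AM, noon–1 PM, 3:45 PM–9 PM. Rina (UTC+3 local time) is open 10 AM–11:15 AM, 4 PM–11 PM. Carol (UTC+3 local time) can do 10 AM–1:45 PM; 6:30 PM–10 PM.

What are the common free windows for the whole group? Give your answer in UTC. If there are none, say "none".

07:15-08:00, 15:45-19:00

Pita in UTC: 07:15-11:00, 14:15-19:00 (subtract 1h to convert from UTC+1).
Oliver in UTC: 07:00-10:30, 15:45-20:00 (subtract 1h to convert from UTC+1).
Yosef in UTC: 07:00-10:15, 15:30-20:00 (add 2h to convert from UTC-2).
Esperanza in UTC: 07:15-08:00, 11:00-12:00, 14:45-20:00 (subtract 1h to convert from UTC+1).
Rina in UTC: 07:00-08:15, 13:00-20:00 (subtract 3h to convert from UTC+3).
Carol in UTC: 07:00-10:45, 15:30-19:00 (subtract 3h to convert from UTC+3).
Pita ∩ Oliver: 07:15-10:30, 15:45-19:00.
Pita ∩ Oliver ∩ Yosef: 07:15-10:15, 15:45-19:00.
Pita ∩ Oliver ∩ Yosef ∩ Esperanza: 07:15-08:00, 15:45-19:00.
Pita ∩ Oliver ∩ Yosef ∩ Esperanza ∩ Rina: 07:15-08:00, 15:45-19:00.
Pita ∩ Oliver ∩ Yosef ∩ Esperanza ∩ Rina ∩ Carol: 07:15-08:00, 15:45-19:00.
Those are the intersection windows.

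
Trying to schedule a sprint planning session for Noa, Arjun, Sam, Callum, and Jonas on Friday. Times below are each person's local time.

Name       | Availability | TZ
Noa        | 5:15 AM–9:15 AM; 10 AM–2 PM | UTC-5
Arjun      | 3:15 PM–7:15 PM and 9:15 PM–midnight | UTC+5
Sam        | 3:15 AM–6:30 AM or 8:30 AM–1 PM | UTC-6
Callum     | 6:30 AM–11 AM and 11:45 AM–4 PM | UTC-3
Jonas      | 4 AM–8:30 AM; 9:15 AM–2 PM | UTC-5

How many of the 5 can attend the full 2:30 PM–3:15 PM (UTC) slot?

Noa in UTC: 10:15-14:15, 15:00-19:00 (add 5h to convert from UTC-5).
Arjun in UTC: 10:15-14:15, 16:15-19:00 (subtract 5h to convert from UTC+5).
Sam in UTC: 09:15-12:30, 14:30-19:00 (add 6h to convert from UTC-6).
Callum in UTC: 09:30-14:00, 14:45-19:00 (add 3h to convert from UTC-3).
Jonas in UTC: 09:00-13:30, 14:15-19:00 (add 5h to convert from UTC-5).
Sam and Jonas can make the full 14:30-15:15 slot — that's 2.

2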